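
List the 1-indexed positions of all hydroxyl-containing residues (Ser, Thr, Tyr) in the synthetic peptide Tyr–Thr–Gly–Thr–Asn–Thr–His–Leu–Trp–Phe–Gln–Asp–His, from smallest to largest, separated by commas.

1, 2, 4, 6

Matching residues: Tyr1, Thr2, Thr4, Thr6.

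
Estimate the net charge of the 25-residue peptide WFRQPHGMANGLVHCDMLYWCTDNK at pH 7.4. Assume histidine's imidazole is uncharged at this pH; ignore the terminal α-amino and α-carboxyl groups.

0

Near pH 7.4, K and R contribute +1 each, D and E contribute −1 each, and every other side chain (His included, as stated) is uncharged.
Positive (K, R): R3, K25 → +2.
Negative (D, E): D16, D23 → −2.
Net charge = (+2) + (−2) = 0.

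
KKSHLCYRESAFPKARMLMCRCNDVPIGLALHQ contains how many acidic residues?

The acidic residues are Asp (D) and Glu (E), whose side chains end in a carboxylate group.
Matching residues: E9, D24.

2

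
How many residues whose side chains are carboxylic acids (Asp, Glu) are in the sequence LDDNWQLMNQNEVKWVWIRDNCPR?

4

Matching residues: D2, D3, E12, D20.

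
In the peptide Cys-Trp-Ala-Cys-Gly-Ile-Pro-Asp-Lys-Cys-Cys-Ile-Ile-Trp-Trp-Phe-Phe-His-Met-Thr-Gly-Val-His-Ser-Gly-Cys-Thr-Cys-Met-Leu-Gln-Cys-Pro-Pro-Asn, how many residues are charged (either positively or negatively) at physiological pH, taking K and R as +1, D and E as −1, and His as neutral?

2

Charged side chains at pH ~7.4: K, R (positive); D, E (negative).
Matching residues: Asp8, Lys9.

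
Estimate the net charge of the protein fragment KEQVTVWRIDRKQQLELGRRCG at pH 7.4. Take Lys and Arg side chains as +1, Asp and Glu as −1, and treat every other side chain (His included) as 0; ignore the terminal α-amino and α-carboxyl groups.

Positive (K, R): K1, R8, R11, K12, R19, R20 → +6.
Negative (D, E): E2, D10, E16 → −3.
Net charge = (+6) + (−3) = +3.

+3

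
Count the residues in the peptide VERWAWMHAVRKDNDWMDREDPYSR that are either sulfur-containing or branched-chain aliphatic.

4

Sulfur-containing: C, M. Branched-chain aliphatic: I, L, V.
Sulfur-containing residues here: M7, M17 (2).
Branched-chain aliphatic residues here: V1, V10 (2).
The two groups share no amino acid, so total = 2 + 2 = 4.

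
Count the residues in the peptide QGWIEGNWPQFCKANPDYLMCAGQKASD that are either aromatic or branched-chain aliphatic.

6

Aromatic: F, W, Y. Branched-chain aliphatic: I, L, V.
Aromatic residues here: W3, W8, F11, Y18 (4).
Branched-chain aliphatic residues here: I4, L19 (2).
The two groups share no amino acid, so total = 4 + 2 = 6.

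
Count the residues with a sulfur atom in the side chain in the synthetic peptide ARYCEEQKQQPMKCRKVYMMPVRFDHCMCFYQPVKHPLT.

8

The sulfur-bearing residues are cysteine (–SH) and methionine (–S–CH₃).
Matching residues: C4, M12, C14, M19, M20, C27, M28, C29.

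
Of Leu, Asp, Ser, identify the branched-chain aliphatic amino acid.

V, L, and I make up the branched-chain aliphatic group.
Of the listed options, only Leu belongs to this group.

Leu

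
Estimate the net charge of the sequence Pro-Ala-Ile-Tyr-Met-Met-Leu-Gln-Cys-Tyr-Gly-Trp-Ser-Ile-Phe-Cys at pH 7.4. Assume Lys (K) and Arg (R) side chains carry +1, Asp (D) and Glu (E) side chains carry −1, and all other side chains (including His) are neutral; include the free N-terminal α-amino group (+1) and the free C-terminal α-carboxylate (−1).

0

Positive (K, R): none → +0.
Negative (D, E): none → −0.
The N-terminus (+1) and C-terminus (−1) cancel.
Net charge = (+0) + (−0) = 0.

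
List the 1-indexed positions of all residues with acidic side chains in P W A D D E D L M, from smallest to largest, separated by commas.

Aspartate (D) and glutamate (E) have carboxylic-acid side chains and are the acidic amino acids.
Matching residues: D4, D5, E6, D7.

4, 5, 6, 7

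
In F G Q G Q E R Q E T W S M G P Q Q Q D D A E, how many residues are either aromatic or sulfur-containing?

3

Aromatic: F, W, Y. Sulfur-containing: C, M.
Aromatic residues here: F1, W11 (2).
Sulfur-containing residues here: M13 (1).
The two groups share no amino acid, so total = 2 + 1 = 3.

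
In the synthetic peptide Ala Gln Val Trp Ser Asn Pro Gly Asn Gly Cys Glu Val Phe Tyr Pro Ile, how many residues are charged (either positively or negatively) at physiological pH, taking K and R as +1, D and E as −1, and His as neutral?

1

Charged side chains at pH ~7.4: K, R (positive); D, E (negative).
Matching residues: Glu12.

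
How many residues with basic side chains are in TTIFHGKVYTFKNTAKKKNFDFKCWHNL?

8

Lysine (K), arginine (R), and histidine (H) have basic, nitrogen-containing side chains.
Matching residues: H5, K7, K12, K16, K17, K18, K23, H26.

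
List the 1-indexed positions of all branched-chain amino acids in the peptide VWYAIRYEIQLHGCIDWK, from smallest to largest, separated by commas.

Valine (V), leucine (L), and isoleucine (I) are the branched-chain amino acids.
Matching residues: V1, I5, I9, L11, I15.

1, 5, 9, 11, 15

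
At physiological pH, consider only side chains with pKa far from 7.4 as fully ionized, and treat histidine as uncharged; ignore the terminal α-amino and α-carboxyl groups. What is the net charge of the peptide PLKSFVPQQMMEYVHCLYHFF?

0

At pH ~7.4 the Lys and Arg side chains are protonated (+1), the Asp and Glu side chains are deprotonated (−1), and with His taken as neutral all other side chains carry no charge.
Positive (K, R): K3 → +1.
Negative (D, E): E12 → −1.
Net charge = (+1) + (−1) = 0.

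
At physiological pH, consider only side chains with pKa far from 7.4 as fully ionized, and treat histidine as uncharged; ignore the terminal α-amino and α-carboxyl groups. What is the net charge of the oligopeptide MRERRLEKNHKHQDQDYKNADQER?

The side chains ionized at physiological pH are Lys/Arg (+1) and Asp/Glu (−1); with His treated as neutral, nothing else contributes.
Positive (K, R): R2, R4, R5, K8, K11, K18, R24 → +7.
Negative (D, E): E3, E7, D14, D16, D21, E23 → −6.
Net charge = (+7) + (−6) = +1.

+1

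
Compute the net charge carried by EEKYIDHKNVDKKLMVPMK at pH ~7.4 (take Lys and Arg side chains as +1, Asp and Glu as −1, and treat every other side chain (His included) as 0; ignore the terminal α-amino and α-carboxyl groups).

Positive (K, R): K3, K8, K12, K13, K19 → +5.
Negative (D, E): E1, E2, D6, D11 → −4.
Net charge = (+5) + (−4) = +1.

+1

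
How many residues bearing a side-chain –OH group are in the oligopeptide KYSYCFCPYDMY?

5

The –OH-bearing residues are Ser, Thr (aliphatic alcohols), and Tyr (phenol).
Matching residues: Y2, S3, Y4, Y9, Y12.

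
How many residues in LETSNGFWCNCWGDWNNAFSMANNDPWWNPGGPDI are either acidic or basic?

4

Acidic: D, E. Basic: H, K, R.
Acidic residues here: E2, D14, D25, D34 (4).
Basic residues here: none (0).
The two groups share no amino acid, so total = 4 + 0 = 4.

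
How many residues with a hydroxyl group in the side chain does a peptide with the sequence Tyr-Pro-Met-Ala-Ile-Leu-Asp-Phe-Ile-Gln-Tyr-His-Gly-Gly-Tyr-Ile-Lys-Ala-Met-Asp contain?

The –OH-bearing residues are Ser, Thr (aliphatic alcohols), and Tyr (phenol).
Matching residues: Tyr1, Tyr11, Tyr15.

3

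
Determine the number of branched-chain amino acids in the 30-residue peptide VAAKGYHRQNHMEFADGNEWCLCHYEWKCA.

2

Valine (V), leucine (L), and isoleucine (I) are the branched-chain amino acids.
Matching residues: V1, L22.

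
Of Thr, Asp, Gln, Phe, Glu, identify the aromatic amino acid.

The aromatic amino acids are Phe (F, benzyl), Trp (W, indole), and Tyr (Y, phenol).
Of the listed options, only Phe belongs to this group.

Phe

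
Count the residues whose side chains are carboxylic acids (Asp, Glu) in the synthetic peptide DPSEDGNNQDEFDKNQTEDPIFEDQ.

Matching residues: D1, E4, D5, D10, E11, D13, E18, D19, E23, D24.

10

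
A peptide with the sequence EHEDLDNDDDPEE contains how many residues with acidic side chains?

9

The acidic residues are Asp (D) and Glu (E), whose side chains end in a carboxylate group.
Matching residues: E1, E3, D4, D6, D8, D9, D10, E12, E13.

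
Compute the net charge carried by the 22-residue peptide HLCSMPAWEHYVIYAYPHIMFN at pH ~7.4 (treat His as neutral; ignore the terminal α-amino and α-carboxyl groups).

-1

At pH ~7.4 the Lys and Arg side chains are protonated (+1), the Asp and Glu side chains are deprotonated (−1), and with His taken as neutral all other side chains carry no charge.
Positive (K, R): none → +0.
Negative (D, E): E9 → −1.
Net charge = (+0) + (−1) = −1.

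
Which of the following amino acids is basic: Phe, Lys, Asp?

Lys

The basic amino acids are Lys (K), Arg (R), and His (H).
Of the listed options, only Lys belongs to this group.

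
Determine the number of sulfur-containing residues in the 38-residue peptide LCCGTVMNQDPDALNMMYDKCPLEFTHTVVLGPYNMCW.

8

Cysteine (C, thiol) and methionine (M, thioether) are the two sulfur-containing amino acids.
Matching residues: C2, C3, M7, M16, M17, C21, M36, C37.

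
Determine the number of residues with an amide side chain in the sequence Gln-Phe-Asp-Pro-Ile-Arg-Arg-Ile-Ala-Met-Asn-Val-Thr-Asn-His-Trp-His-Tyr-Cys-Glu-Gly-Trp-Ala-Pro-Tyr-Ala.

The amide-side-chain residues are Asn (N) and Gln (Q).
Matching residues: Gln1, Asn11, Asn14.

3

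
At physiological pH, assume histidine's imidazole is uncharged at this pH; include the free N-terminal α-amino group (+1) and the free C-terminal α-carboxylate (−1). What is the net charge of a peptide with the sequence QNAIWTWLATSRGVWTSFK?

+2

Near pH 7.4, K and R contribute +1 each, D and E contribute −1 each, and every other side chain (His included, as stated) is uncharged.
Positive (K, R): R12, K19 → +2.
Negative (D, E): none → −0.
The N-terminus (+1) and C-terminus (−1) cancel.
Net charge = (+2) + (−0) = +2.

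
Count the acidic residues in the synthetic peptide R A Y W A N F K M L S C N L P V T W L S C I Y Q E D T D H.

3

The acidic residues are Asp (D) and Glu (E), whose side chains end in a carboxylate group.
Matching residues: E25, D26, D28.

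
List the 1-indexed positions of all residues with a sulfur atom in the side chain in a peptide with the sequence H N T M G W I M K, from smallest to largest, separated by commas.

Only Cys (C) and Met (M) have a sulfur atom in the side chain.
Matching residues: M4, M8.

4, 8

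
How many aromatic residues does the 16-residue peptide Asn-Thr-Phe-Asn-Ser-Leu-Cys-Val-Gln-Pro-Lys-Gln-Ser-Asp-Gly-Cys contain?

The aromatic amino acids are Phe (F, benzyl), Trp (W, indole), and Tyr (Y, phenol).
Matching residues: Phe3.

1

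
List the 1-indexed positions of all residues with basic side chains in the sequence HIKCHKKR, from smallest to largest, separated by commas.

1, 3, 5, 6, 7, 8

The basic amino acids are Lys (K), Arg (R), and His (H).
Matching residues: H1, K3, H5, K6, K7, R8.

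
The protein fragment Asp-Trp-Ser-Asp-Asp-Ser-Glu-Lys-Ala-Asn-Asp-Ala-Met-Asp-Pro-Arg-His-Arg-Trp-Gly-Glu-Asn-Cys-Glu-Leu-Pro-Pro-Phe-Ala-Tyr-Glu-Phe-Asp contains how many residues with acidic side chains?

10

The acidic residues are Asp (D) and Glu (E), whose side chains end in a carboxylate group.
Matching residues: Asp1, Asp4, Asp5, Glu7, Asp11, Asp14, Glu21, Glu24, Glu31, Asp33.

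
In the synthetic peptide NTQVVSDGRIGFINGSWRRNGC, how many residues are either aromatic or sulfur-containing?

3

Aromatic: F, W, Y. Sulfur-containing: C, M.
Aromatic residues here: F12, W17 (2).
Sulfur-containing residues here: C22 (1).
The two groups share no amino acid, so total = 2 + 1 = 3.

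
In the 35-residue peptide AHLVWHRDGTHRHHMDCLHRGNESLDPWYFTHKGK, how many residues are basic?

12

K, R, and H are the three residues with basic side chains (ε-amine, guanidinium, and imidazole respectively).
Matching residues: H2, H6, R7, H11, R12, H13, H14, H19, R20, H32, K33, K35.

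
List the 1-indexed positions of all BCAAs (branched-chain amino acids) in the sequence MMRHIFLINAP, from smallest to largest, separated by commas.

V, L, and I make up the branched-chain aliphatic group.
Matching residues: I5, L7, I8.

5, 7, 8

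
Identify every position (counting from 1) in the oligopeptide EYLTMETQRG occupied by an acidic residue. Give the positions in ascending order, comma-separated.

1, 6

Aspartate (D) and glutamate (E) have carboxylic-acid side chains and are the acidic amino acids.
Matching residues: E1, E6.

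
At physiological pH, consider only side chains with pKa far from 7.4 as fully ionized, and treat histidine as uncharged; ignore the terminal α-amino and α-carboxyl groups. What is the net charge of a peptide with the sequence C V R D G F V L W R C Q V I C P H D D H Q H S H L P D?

Near pH 7.4, K and R contribute +1 each, D and E contribute −1 each, and every other side chain (His included, as stated) is uncharged.
Positive (K, R): R3, R10 → +2.
Negative (D, E): D4, D18, D19, D27 → −4.
Net charge = (+2) + (−4) = −2.

-2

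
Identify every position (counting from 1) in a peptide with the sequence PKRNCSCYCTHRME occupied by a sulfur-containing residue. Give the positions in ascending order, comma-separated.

The sulfur-bearing residues are cysteine (–SH) and methionine (–S–CH₃).
Matching residues: C5, C7, C9, M13.

5, 7, 9, 13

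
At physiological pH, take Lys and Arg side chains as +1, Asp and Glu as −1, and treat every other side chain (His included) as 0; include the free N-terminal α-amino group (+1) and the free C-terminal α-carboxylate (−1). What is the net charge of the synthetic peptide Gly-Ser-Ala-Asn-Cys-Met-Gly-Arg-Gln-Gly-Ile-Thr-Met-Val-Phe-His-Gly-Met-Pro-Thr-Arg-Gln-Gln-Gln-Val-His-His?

+2

Positive (K, R): Arg8, Arg21 → +2.
Negative (D, E): none → −0.
The N-terminus (+1) and C-terminus (−1) cancel.
Net charge = (+2) + (−0) = +2.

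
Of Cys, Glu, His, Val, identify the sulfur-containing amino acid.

The sulfur-bearing residues are cysteine (–SH) and methionine (–S–CH₃).
Of the listed options, only Cys belongs to this group.

Cys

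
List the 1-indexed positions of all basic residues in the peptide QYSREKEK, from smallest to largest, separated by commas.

4, 6, 8

The basic amino acids are Lys (K), Arg (R), and His (H).
Matching residues: R4, K6, K8.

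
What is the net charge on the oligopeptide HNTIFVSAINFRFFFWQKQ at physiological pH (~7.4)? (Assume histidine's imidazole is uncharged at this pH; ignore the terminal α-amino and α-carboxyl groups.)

Near pH 7.4, K and R contribute +1 each, D and E contribute −1 each, and every other side chain (His included, as stated) is uncharged.
Positive (K, R): R12, K18 → +2.
Negative (D, E): none → −0.
Net charge = (+2) + (−0) = +2.

+2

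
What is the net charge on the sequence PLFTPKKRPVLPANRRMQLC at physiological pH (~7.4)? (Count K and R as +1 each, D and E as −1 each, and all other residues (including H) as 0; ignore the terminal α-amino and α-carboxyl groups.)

Positive (K, R): K6, K7, R8, R15, R16 → +5.
Negative (D, E): none → −0.
Net charge = (+5) + (−0) = +5.

+5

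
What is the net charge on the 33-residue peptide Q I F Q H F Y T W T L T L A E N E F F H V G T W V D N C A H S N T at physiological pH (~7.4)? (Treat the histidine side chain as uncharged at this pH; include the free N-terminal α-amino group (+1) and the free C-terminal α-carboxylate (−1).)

-3

The side chains ionized at physiological pH are Lys/Arg (+1) and Asp/Glu (−1); with His treated as neutral, nothing else contributes.
Positive (K, R): none → +0.
Negative (D, E): E15, E17, D26 → −3.
The N-terminus (+1) and C-terminus (−1) cancel.
Net charge = (+0) + (−3) = −3.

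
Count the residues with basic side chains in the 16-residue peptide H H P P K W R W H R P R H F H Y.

9

K, R, and H are the three residues with basic side chains (ε-amine, guanidinium, and imidazole respectively).
Matching residues: H1, H2, K5, R7, H9, R10, R12, H13, H15.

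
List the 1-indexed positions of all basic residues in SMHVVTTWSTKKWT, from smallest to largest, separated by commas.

The basic amino acids are Lys (K), Arg (R), and His (H).
Matching residues: H3, K11, K12.

3, 11, 12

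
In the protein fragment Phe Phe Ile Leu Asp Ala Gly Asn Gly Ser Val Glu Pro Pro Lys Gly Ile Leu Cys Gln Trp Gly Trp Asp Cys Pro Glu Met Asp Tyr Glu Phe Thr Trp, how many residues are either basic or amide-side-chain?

Basic: H, K, R. Amide-side-chain: N, Q.
Basic residues here: Lys15 (1).
Amide-side-chain residues here: Asn8, Gln20 (2).
The two groups share no amino acid, so total = 1 + 2 = 3.

3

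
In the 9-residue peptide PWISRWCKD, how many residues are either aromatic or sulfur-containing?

Aromatic: F, W, Y. Sulfur-containing: C, M.
Aromatic residues here: W2, W6 (2).
Sulfur-containing residues here: C7 (1).
The two groups share no amino acid, so total = 2 + 1 = 3.

3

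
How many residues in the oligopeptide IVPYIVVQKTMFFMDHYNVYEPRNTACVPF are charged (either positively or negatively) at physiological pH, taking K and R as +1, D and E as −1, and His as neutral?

Charged side chains at pH ~7.4: K, R (positive); D, E (negative).
Matching residues: K9, D15, E21, R23.

4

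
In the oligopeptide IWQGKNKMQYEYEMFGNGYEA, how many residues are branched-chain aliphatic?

1

The BCAAs are Val, Leu, and Ile — aliphatic side chains with a branch point.
Matching residues: I1.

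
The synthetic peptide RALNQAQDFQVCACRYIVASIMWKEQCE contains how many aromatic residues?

3

Phenylalanine (F), tryptophan (W), and tyrosine (Y) have aromatic ring side chains.
Matching residues: F9, Y16, W23.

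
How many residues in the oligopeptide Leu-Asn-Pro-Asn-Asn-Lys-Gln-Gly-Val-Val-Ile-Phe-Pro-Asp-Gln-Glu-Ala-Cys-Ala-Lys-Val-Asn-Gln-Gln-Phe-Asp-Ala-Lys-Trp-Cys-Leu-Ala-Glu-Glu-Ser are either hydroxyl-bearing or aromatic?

Hydroxyl-bearing: S, T, Y. Aromatic: F, W, Y.
Hydroxyl-bearing residues here: Ser35 (1).
Aromatic residues here: Phe12, Phe25, Trp29 (3).
(Y belongs to both groups, but none appear in this sequence.) Total = 1 + 3 = 4.

4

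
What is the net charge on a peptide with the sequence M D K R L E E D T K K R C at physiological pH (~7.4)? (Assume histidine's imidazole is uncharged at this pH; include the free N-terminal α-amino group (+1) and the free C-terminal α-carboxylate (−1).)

+1

The side chains ionized at physiological pH are Lys/Arg (+1) and Asp/Glu (−1); with His treated as neutral, nothing else contributes.
Positive (K, R): K3, R4, K10, K11, R12 → +5.
Negative (D, E): D2, E6, E7, D8 → −4.
The N-terminus (+1) and C-terminus (−1) cancel.
Net charge = (+5) + (−4) = +1.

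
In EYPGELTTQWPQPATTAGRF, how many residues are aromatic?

3

The aromatic amino acids are Phe (F, benzyl), Trp (W, indole), and Tyr (Y, phenol).
Matching residues: Y2, W10, F20.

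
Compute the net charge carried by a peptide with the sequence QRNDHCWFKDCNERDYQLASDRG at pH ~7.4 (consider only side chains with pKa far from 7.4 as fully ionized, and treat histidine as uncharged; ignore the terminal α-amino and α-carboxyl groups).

-1

The side chains ionized at physiological pH are Lys/Arg (+1) and Asp/Glu (−1); with His treated as neutral, nothing else contributes.
Positive (K, R): R2, K9, R14, R22 → +4.
Negative (D, E): D4, D10, E13, D15, D21 → −5.
Net charge = (+4) + (−5) = −1.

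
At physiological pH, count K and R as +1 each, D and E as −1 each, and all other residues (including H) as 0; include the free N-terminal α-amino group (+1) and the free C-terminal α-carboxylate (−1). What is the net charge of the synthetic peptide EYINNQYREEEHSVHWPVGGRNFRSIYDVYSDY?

-3

Positive (K, R): R8, R21, R24 → +3.
Negative (D, E): E1, E9, E10, E11, D28, D32 → −6.
The N-terminus (+1) and C-terminus (−1) cancel.
Net charge = (+3) + (−6) = −3.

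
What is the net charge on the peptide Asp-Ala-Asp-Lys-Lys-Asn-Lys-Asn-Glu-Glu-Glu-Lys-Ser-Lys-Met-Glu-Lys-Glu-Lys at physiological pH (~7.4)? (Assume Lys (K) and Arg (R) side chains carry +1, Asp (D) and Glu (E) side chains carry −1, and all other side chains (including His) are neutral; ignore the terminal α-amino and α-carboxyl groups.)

0

Positive (K, R): Lys4, Lys5, Lys7, Lys12, Lys14, Lys17, Lys19 → +7.
Negative (D, E): Asp1, Asp3, Glu9, Glu10, Glu11, Glu16, Glu18 → −7.
Net charge = (+7) + (−7) = 0.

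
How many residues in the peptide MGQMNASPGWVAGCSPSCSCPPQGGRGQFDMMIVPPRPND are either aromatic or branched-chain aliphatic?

Aromatic: F, W, Y. Branched-chain aliphatic: I, L, V.
Aromatic residues here: W10, F29 (2).
Branched-chain aliphatic residues here: V11, I33, V34 (3).
The two groups share no amino acid, so total = 2 + 3 = 5.

5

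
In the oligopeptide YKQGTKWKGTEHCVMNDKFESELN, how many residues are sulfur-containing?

The sulfur-bearing residues are cysteine (–SH) and methionine (–S–CH₃).
Matching residues: C13, M15.

2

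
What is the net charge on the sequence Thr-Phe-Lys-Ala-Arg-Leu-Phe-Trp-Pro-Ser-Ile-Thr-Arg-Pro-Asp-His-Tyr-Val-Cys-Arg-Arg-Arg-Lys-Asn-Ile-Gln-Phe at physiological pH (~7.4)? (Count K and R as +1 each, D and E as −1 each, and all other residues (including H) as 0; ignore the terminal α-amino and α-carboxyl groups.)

Positive (K, R): Lys3, Arg5, Arg13, Arg20, Arg21, Arg22, Lys23 → +7.
Negative (D, E): Asp15 → −1.
Net charge = (+7) + (−1) = +6.

+6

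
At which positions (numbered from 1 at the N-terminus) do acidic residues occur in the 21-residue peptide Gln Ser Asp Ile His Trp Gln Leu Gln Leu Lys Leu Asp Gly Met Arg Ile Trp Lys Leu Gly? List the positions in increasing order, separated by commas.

Only D (aspartate) and E (glutamate) carry a side-chain carboxylic acid.
Matching residues: Asp3, Asp13.

3, 13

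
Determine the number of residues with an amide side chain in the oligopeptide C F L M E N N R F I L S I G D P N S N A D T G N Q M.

6

The amide-side-chain residues are Asn (N) and Gln (Q).
Matching residues: N6, N7, N17, N19, N24, Q25.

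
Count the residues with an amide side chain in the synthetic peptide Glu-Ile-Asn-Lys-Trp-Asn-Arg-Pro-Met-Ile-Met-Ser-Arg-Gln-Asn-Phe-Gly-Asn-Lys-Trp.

The amide-side-chain residues are Asn (N) and Gln (Q).
Matching residues: Asn3, Asn6, Gln14, Asn15, Asn18.

5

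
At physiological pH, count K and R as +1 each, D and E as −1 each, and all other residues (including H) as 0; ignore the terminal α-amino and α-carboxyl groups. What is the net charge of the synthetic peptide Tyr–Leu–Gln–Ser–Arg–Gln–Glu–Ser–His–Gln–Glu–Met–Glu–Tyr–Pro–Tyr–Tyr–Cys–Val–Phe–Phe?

-2

Positive (K, R): Arg5 → +1.
Negative (D, E): Glu7, Glu11, Glu13 → −3.
Net charge = (+1) + (−3) = −2.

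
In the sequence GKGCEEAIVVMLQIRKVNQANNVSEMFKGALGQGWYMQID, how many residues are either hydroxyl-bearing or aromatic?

4

Hydroxyl-bearing: S, T, Y. Aromatic: F, W, Y.
Hydroxyl-bearing residues here: S24, Y36 (2).
Aromatic residues here: F27, W35, Y36 (3).
Y is in both groups, so the 1 Y residue must not be double-counted.
Total = 2 + 3 − 1 = 4.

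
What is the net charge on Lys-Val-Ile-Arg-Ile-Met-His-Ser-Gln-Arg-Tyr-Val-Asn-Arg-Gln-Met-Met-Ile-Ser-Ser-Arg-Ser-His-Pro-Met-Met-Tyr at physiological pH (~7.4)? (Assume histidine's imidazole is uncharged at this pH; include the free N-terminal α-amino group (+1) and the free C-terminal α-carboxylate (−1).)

+5

Near pH 7.4, K and R contribute +1 each, D and E contribute −1 each, and every other side chain (His included, as stated) is uncharged.
Positive (K, R): Lys1, Arg4, Arg10, Arg14, Arg21 → +5.
Negative (D, E): none → −0.
The N-terminus (+1) and C-terminus (−1) cancel.
Net charge = (+5) + (−0) = +5.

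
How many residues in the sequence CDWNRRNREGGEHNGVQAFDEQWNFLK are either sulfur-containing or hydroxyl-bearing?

1

Sulfur-containing: C, M. Hydroxyl-bearing: S, T, Y.
Sulfur-containing residues here: C1 (1).
Hydroxyl-bearing residues here: none (0).
The two groups share no amino acid, so total = 1 + 0 = 1.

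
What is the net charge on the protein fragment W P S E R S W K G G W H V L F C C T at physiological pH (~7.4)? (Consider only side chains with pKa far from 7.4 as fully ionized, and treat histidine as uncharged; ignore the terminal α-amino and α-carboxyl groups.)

The side chains ionized at physiological pH are Lys/Arg (+1) and Asp/Glu (−1); with His treated as neutral, nothing else contributes.
Positive (K, R): R5, K8 → +2.
Negative (D, E): E4 → −1.
Net charge = (+2) + (−1) = +1.

+1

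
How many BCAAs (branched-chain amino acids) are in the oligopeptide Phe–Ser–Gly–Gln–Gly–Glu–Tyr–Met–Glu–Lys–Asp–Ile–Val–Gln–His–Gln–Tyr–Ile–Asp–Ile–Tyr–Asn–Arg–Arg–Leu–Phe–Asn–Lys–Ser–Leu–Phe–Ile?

V, L, and I make up the branched-chain aliphatic group.
Matching residues: Ile12, Val13, Ile18, Ile20, Leu25, Leu30, Ile32.

7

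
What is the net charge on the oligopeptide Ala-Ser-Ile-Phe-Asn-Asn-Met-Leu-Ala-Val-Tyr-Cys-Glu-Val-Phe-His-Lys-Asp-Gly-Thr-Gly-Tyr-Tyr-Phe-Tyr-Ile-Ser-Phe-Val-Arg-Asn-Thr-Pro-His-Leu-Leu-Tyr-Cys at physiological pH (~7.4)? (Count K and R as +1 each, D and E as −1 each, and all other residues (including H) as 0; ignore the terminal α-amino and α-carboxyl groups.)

Positive (K, R): Lys17, Arg30 → +2.
Negative (D, E): Glu13, Asp18 → −2.
Net charge = (+2) + (−2) = 0.

0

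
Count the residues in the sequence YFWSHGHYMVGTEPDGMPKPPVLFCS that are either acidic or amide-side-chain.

Acidic: D, E. Amide-side-chain: N, Q.
Acidic residues here: E13, D15 (2).
Amide-side-chain residues here: none (0).
The two groups share no amino acid, so total = 2 + 0 = 2.

2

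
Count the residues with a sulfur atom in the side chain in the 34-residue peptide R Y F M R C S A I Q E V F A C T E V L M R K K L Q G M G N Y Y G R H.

Only Cys (C) and Met (M) have a sulfur atom in the side chain.
Matching residues: M4, C6, C15, M20, M27.

5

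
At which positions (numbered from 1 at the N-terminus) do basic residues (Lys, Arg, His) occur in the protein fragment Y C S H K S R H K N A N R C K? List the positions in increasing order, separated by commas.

Matching residues: H4, K5, R7, H8, K9, R13, K15.

4, 5, 7, 8, 9, 13, 15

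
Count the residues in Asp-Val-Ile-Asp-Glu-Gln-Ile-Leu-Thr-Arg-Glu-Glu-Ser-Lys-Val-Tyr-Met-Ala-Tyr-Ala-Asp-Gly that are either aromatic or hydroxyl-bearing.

4

Aromatic: F, W, Y. Hydroxyl-bearing: S, T, Y.
Aromatic residues here: Tyr16, Tyr19 (2).
Hydroxyl-bearing residues here: Thr9, Ser13, Tyr16, Tyr19 (4).
Y is in both groups, so the 2 Y residues must not be double-counted.
Total = 2 + 4 − 2 = 4.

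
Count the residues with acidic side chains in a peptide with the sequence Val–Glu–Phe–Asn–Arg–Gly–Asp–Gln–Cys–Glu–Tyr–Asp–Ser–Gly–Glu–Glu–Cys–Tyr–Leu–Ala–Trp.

6

The acidic residues are Asp (D) and Glu (E), whose side chains end in a carboxylate group.
Matching residues: Glu2, Asp7, Glu10, Asp12, Glu15, Glu16.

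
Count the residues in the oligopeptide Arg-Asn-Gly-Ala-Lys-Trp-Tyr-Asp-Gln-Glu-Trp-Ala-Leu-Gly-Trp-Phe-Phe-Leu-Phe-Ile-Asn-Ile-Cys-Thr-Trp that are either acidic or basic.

4

Acidic: D, E. Basic: H, K, R.
Acidic residues here: Asp8, Glu10 (2).
Basic residues here: Arg1, Lys5 (2).
The two groups share no amino acid, so total = 2 + 2 = 4.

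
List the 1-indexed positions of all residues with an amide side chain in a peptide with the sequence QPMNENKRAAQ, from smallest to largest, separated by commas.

The amide-side-chain residues are Asn (N) and Gln (Q).
Matching residues: Q1, N4, N6, Q11.

1, 4, 6, 11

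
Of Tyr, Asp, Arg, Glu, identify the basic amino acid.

Lysine (K), arginine (R), and histidine (H) have basic, nitrogen-containing side chains.
Of the listed options, only Arg belongs to this group.

Arg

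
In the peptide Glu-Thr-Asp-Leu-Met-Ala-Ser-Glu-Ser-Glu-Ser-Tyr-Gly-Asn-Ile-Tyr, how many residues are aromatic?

2

The aromatic amino acids are Phe (F, benzyl), Trp (W, indole), and Tyr (Y, phenol).
Matching residues: Tyr12, Tyr16.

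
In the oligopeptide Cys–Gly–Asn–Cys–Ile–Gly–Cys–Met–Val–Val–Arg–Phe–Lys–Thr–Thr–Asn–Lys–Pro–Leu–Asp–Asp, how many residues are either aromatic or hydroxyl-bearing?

3

Aromatic: F, W, Y. Hydroxyl-bearing: S, T, Y.
Aromatic residues here: Phe12 (1).
Hydroxyl-bearing residues here: Thr14, Thr15 (2).
(Y belongs to both groups, but none appear in this sequence.) Total = 1 + 2 = 3.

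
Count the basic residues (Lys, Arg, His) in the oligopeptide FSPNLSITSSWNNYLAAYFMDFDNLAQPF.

None of the 29 residues belong to this group.

0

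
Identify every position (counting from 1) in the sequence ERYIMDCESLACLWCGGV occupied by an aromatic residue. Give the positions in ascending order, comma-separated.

3, 14

F, W, and Y each carry an aromatic ring on the side chain.
Matching residues: Y3, W14.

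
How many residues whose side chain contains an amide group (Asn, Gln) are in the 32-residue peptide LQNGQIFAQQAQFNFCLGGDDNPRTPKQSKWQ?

10

Matching residues: Q2, N3, Q5, Q9, Q10, Q12, N14, N22, Q28, Q32.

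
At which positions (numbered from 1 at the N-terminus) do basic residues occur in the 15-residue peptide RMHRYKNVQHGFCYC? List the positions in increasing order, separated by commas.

Lysine (K), arginine (R), and histidine (H) have basic, nitrogen-containing side chains.
Matching residues: R1, H3, R4, K6, H10.

1, 3, 4, 6, 10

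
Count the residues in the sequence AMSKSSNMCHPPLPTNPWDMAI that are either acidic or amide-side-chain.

Acidic: D, E. Amide-side-chain: N, Q.
Acidic residues here: D19 (1).
Amide-side-chain residues here: N7, N16 (2).
The two groups share no amino acid, so total = 1 + 2 = 3.

3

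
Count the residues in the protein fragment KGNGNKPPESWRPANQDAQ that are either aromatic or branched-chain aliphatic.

1

Aromatic: F, W, Y. Branched-chain aliphatic: I, L, V.
Aromatic residues here: W11 (1).
Branched-chain aliphatic residues here: none (0).
The two groups share no amino acid, so total = 1 + 0 = 1.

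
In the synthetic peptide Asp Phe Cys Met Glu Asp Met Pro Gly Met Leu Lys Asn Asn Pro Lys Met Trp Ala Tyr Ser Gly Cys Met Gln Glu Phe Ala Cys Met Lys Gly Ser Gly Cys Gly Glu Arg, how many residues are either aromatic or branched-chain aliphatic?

Aromatic: F, W, Y. Branched-chain aliphatic: I, L, V.
Aromatic residues here: Phe2, Trp18, Tyr20, Phe27 (4).
Branched-chain aliphatic residues here: Leu11 (1).
The two groups share no amino acid, so total = 4 + 1 = 5.

5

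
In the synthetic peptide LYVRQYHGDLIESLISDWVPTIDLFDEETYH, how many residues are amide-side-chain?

Only N (asparagine) and Q (glutamine) carry a side-chain carboxamide.
Matching residues: Q5.

1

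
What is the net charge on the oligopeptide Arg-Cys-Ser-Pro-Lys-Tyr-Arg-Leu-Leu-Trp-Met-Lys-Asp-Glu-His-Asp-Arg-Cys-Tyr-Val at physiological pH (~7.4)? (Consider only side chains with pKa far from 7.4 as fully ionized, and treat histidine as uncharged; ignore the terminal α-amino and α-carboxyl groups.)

At pH ~7.4 the Lys and Arg side chains are protonated (+1), the Asp and Glu side chains are deprotonated (−1), and with His taken as neutral all other side chains carry no charge.
Positive (K, R): Arg1, Lys5, Arg7, Lys12, Arg17 → +5.
Negative (D, E): Asp13, Glu14, Asp16 → −3.
Net charge = (+5) + (−3) = +2.

+2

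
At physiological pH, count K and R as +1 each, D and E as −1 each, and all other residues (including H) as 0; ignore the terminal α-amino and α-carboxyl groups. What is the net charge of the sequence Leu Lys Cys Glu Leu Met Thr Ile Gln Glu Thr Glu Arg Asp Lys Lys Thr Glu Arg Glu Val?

-1

Positive (K, R): Lys2, Arg13, Lys15, Lys16, Arg19 → +5.
Negative (D, E): Glu4, Glu10, Glu12, Asp14, Glu18, Glu20 → −6.
Net charge = (+5) + (−6) = −1.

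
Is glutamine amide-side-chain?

Only N (asparagine) and Q (glutamine) carry a side-chain carboxamide.
Glutamine is in this group.

Yes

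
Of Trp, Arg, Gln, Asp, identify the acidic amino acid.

Only D (aspartate) and E (glutamate) carry a side-chain carboxylic acid.
Of the listed options, only Asp belongs to this group.

Asp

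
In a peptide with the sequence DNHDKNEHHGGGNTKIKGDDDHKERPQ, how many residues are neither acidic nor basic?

Acidic: D, E. Basic: K, R, H. All other residues are neither.
Matching residues: N2, N6, G10, G11, G12, N13, T14, I16, G18, P26, Q27.

11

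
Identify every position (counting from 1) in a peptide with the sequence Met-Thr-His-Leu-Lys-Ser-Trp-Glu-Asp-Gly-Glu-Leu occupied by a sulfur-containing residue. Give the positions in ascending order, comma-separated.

The sulfur-bearing residues are cysteine (–SH) and methionine (–S–CH₃).
Matching residues: Met1.

1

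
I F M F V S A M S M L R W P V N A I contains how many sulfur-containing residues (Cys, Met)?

Matching residues: M3, M8, M10.

3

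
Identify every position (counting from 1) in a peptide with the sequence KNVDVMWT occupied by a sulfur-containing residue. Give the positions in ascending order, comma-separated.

6

Only Cys (C) and Met (M) have a sulfur atom in the side chain.
Matching residues: M6.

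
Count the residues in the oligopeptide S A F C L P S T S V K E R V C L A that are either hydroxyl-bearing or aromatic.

5

Hydroxyl-bearing: S, T, Y. Aromatic: F, W, Y.
Hydroxyl-bearing residues here: S1, S7, T8, S9 (4).
Aromatic residues here: F3 (1).
(Y belongs to both groups, but none appear in this sequence.) Total = 4 + 1 = 5.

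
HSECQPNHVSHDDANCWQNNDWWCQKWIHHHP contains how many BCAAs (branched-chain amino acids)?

The BCAAs are Val, Leu, and Ile — aliphatic side chains with a branch point.
Matching residues: V9, I28.

2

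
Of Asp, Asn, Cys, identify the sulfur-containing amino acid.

Cys

Cysteine (C, thiol) and methionine (M, thioether) are the two sulfur-containing amino acids.
Of the listed options, only Cys belongs to this group.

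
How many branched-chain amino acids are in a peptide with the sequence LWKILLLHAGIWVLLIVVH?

V, L, and I make up the branched-chain aliphatic group.
Matching residues: L1, I4, L5, L6, L7, I11, V13, L14, L15, I16, V17, V18.

12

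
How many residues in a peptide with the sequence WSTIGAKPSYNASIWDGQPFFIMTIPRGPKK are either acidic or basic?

Acidic: D, E. Basic: H, K, R.
Acidic residues here: D16 (1).
Basic residues here: K7, R27, K30, K31 (4).
The two groups share no amino acid, so total = 1 + 4 = 5.

5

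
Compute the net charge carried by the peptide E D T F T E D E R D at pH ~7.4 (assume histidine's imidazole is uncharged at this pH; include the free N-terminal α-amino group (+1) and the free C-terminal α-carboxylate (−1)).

-5

At pH ~7.4 the Lys and Arg side chains are protonated (+1), the Asp and Glu side chains are deprotonated (−1), and with His taken as neutral all other side chains carry no charge.
Positive (K, R): R9 → +1.
Negative (D, E): E1, D2, E6, D7, E8, D10 → −6.
The N-terminus (+1) and C-terminus (−1) cancel.
Net charge = (+1) + (−6) = −5.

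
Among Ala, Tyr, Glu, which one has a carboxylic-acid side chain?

The acidic residues are Asp (D) and Glu (E), whose side chains end in a carboxylate group.
Of the listed options, only Glu belongs to this group.

Glu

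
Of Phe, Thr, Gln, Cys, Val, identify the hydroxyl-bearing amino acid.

S, T, and Y are the three residues with a side-chain hydroxyl.
Of the listed options, only Thr belongs to this group.

Thr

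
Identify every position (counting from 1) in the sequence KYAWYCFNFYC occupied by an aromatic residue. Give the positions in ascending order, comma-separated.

2, 4, 5, 7, 9, 10

Phenylalanine (F), tryptophan (W), and tyrosine (Y) have aromatic ring side chains.
Matching residues: Y2, W4, Y5, F7, F9, Y10.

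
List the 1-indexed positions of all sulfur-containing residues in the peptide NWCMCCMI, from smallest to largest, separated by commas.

3, 4, 5, 6, 7

Only Cys (C) and Met (M) have a sulfur atom in the side chain.
Matching residues: C3, M4, C5, C6, M7.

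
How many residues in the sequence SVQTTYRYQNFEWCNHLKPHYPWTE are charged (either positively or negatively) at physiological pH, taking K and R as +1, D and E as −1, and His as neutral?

4

Charged side chains at pH ~7.4: K, R (positive); D, E (negative).
Matching residues: R7, E12, K18, E25.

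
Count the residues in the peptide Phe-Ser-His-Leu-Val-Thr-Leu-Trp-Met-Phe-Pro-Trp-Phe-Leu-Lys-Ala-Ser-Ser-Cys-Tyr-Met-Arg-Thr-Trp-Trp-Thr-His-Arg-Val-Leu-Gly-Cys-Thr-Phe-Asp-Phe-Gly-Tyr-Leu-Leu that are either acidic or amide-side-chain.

1

Acidic: D, E. Amide-side-chain: N, Q.
Acidic residues here: Asp35 (1).
Amide-side-chain residues here: none (0).
The two groups share no amino acid, so total = 1 + 0 = 1.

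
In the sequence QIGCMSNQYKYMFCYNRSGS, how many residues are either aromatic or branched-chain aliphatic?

5

Aromatic: F, W, Y. Branched-chain aliphatic: I, L, V.
Aromatic residues here: Y9, Y11, F13, Y15 (4).
Branched-chain aliphatic residues here: I2 (1).
The two groups share no amino acid, so total = 4 + 1 = 5.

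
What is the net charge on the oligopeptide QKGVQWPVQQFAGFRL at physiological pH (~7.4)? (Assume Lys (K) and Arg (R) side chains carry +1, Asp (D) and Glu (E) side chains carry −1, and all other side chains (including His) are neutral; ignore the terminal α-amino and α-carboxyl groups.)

Positive (K, R): K2, R15 → +2.
Negative (D, E): none → −0.
Net charge = (+2) + (−0) = +2.

+2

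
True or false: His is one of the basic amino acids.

Lysine (K), arginine (R), and histidine (H) have basic, nitrogen-containing side chains.
Histidine is in this group.

True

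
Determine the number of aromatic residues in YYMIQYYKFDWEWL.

7

Phenylalanine (F), tryptophan (W), and tyrosine (Y) have aromatic ring side chains.
Matching residues: Y1, Y2, Y6, Y7, F9, W11, W13.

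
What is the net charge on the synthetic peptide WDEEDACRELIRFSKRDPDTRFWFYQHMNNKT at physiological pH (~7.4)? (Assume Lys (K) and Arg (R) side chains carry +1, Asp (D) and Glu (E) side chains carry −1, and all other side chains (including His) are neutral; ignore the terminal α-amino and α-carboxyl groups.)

-1

Positive (K, R): R8, R12, K15, R16, R21, K31 → +6.
Negative (D, E): D2, E3, E4, D5, E9, D17, D19 → −7.
Net charge = (+6) + (−7) = −1.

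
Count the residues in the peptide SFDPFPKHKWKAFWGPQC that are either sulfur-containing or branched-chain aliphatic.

Sulfur-containing: C, M. Branched-chain aliphatic: I, L, V.
Sulfur-containing residues here: C18 (1).
Branched-chain aliphatic residues here: none (0).
The two groups share no amino acid, so total = 1 + 0 = 1.

1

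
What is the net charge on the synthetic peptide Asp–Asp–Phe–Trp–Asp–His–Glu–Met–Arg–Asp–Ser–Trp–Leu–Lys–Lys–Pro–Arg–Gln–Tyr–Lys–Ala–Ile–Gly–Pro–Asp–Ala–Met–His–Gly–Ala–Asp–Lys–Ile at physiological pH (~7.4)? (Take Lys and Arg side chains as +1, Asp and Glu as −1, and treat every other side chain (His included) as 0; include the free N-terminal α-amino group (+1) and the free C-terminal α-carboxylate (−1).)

Positive (K, R): Arg9, Lys14, Lys15, Arg17, Lys20, Lys32 → +6.
Negative (D, E): Asp1, Asp2, Asp5, Glu7, Asp10, Asp25, Asp31 → −7.
The N-terminus (+1) and C-terminus (−1) cancel.
Net charge = (+6) + (−7) = −1.

-1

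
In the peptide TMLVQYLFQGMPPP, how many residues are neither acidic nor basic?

Acidic: D, E. Basic: K, R, H. All other residues are neither.
Matching residues: T1, M2, L3, V4, Q5, Y6, L7, F8, Q9, G10, M11, P12, P13, P14.

14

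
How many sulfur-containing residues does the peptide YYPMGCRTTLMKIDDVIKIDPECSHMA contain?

5

Cysteine (C, thiol) and methionine (M, thioether) are the two sulfur-containing amino acids.
Matching residues: M4, C6, M11, C23, M26.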